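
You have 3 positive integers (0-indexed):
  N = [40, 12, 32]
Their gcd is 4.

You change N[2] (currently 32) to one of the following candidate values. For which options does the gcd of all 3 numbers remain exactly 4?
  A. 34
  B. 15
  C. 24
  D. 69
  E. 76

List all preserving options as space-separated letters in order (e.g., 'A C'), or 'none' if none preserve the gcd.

Old gcd = 4; gcd of others (without N[2]) = 4
New gcd for candidate v: gcd(4, v). Preserves old gcd iff gcd(4, v) = 4.
  Option A: v=34, gcd(4,34)=2 -> changes
  Option B: v=15, gcd(4,15)=1 -> changes
  Option C: v=24, gcd(4,24)=4 -> preserves
  Option D: v=69, gcd(4,69)=1 -> changes
  Option E: v=76, gcd(4,76)=4 -> preserves

Answer: C E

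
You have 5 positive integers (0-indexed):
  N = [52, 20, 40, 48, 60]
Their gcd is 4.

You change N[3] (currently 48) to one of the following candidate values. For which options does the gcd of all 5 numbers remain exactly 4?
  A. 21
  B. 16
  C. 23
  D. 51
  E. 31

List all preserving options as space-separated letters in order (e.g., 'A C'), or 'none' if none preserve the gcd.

Answer: B

Derivation:
Old gcd = 4; gcd of others (without N[3]) = 4
New gcd for candidate v: gcd(4, v). Preserves old gcd iff gcd(4, v) = 4.
  Option A: v=21, gcd(4,21)=1 -> changes
  Option B: v=16, gcd(4,16)=4 -> preserves
  Option C: v=23, gcd(4,23)=1 -> changes
  Option D: v=51, gcd(4,51)=1 -> changes
  Option E: v=31, gcd(4,31)=1 -> changes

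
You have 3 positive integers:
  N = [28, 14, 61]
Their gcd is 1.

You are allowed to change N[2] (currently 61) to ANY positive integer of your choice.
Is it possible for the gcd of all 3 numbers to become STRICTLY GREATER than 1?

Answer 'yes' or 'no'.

Answer: yes

Derivation:
Current gcd = 1
gcd of all OTHER numbers (without N[2]=61): gcd([28, 14]) = 14
The new gcd after any change is gcd(14, new_value).
This can be at most 14.
Since 14 > old gcd 1, the gcd CAN increase (e.g., set N[2] = 14).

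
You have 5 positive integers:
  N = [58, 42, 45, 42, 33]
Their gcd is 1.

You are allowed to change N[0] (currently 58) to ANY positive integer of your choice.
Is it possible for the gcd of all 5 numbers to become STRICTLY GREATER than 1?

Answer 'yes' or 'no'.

Answer: yes

Derivation:
Current gcd = 1
gcd of all OTHER numbers (without N[0]=58): gcd([42, 45, 42, 33]) = 3
The new gcd after any change is gcd(3, new_value).
This can be at most 3.
Since 3 > old gcd 1, the gcd CAN increase (e.g., set N[0] = 3).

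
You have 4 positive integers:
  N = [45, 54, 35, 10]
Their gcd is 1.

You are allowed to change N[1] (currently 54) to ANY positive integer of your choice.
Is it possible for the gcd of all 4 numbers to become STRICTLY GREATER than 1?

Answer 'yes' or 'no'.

Current gcd = 1
gcd of all OTHER numbers (without N[1]=54): gcd([45, 35, 10]) = 5
The new gcd after any change is gcd(5, new_value).
This can be at most 5.
Since 5 > old gcd 1, the gcd CAN increase (e.g., set N[1] = 5).

Answer: yes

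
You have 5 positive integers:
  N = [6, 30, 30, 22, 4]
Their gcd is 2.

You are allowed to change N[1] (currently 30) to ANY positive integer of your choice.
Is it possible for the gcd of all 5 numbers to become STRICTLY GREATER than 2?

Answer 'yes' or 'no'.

Answer: no

Derivation:
Current gcd = 2
gcd of all OTHER numbers (without N[1]=30): gcd([6, 30, 22, 4]) = 2
The new gcd after any change is gcd(2, new_value).
This can be at most 2.
Since 2 = old gcd 2, the gcd can only stay the same or decrease.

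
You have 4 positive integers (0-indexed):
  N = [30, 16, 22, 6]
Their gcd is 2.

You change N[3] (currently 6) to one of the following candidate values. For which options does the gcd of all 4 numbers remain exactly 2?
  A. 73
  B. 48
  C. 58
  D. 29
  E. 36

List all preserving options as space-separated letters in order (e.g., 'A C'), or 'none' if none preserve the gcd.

Old gcd = 2; gcd of others (without N[3]) = 2
New gcd for candidate v: gcd(2, v). Preserves old gcd iff gcd(2, v) = 2.
  Option A: v=73, gcd(2,73)=1 -> changes
  Option B: v=48, gcd(2,48)=2 -> preserves
  Option C: v=58, gcd(2,58)=2 -> preserves
  Option D: v=29, gcd(2,29)=1 -> changes
  Option E: v=36, gcd(2,36)=2 -> preserves

Answer: B C E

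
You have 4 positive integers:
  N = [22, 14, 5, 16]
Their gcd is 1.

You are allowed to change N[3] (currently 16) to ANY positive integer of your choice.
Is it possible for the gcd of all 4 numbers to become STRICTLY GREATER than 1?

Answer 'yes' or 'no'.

Answer: no

Derivation:
Current gcd = 1
gcd of all OTHER numbers (without N[3]=16): gcd([22, 14, 5]) = 1
The new gcd after any change is gcd(1, new_value).
This can be at most 1.
Since 1 = old gcd 1, the gcd can only stay the same or decrease.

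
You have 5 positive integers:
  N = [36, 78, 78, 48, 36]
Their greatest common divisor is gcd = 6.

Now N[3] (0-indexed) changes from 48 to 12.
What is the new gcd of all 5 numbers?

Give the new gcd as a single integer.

Answer: 6

Derivation:
Numbers: [36, 78, 78, 48, 36], gcd = 6
Change: index 3, 48 -> 12
gcd of the OTHER numbers (without index 3): gcd([36, 78, 78, 36]) = 6
New gcd = gcd(g_others, new_val) = gcd(6, 12) = 6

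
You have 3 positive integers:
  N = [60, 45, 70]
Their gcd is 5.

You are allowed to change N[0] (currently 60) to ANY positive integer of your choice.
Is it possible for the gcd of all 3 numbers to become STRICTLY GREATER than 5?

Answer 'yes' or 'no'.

Answer: no

Derivation:
Current gcd = 5
gcd of all OTHER numbers (without N[0]=60): gcd([45, 70]) = 5
The new gcd after any change is gcd(5, new_value).
This can be at most 5.
Since 5 = old gcd 5, the gcd can only stay the same or decrease.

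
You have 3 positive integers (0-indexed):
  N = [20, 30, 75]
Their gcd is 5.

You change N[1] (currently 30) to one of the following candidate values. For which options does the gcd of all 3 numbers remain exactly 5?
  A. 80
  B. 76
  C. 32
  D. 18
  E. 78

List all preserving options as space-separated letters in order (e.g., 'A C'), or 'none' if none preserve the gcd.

Old gcd = 5; gcd of others (without N[1]) = 5
New gcd for candidate v: gcd(5, v). Preserves old gcd iff gcd(5, v) = 5.
  Option A: v=80, gcd(5,80)=5 -> preserves
  Option B: v=76, gcd(5,76)=1 -> changes
  Option C: v=32, gcd(5,32)=1 -> changes
  Option D: v=18, gcd(5,18)=1 -> changes
  Option E: v=78, gcd(5,78)=1 -> changes

Answer: A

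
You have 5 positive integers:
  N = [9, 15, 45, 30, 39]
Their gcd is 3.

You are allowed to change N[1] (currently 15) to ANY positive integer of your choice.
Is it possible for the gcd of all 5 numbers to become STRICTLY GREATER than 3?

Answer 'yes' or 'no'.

Current gcd = 3
gcd of all OTHER numbers (without N[1]=15): gcd([9, 45, 30, 39]) = 3
The new gcd after any change is gcd(3, new_value).
This can be at most 3.
Since 3 = old gcd 3, the gcd can only stay the same or decrease.

Answer: no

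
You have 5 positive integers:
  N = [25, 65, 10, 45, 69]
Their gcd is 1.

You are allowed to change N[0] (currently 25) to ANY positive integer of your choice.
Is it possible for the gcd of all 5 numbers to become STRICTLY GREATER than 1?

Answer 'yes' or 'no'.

Answer: no

Derivation:
Current gcd = 1
gcd of all OTHER numbers (without N[0]=25): gcd([65, 10, 45, 69]) = 1
The new gcd after any change is gcd(1, new_value).
This can be at most 1.
Since 1 = old gcd 1, the gcd can only stay the same or decrease.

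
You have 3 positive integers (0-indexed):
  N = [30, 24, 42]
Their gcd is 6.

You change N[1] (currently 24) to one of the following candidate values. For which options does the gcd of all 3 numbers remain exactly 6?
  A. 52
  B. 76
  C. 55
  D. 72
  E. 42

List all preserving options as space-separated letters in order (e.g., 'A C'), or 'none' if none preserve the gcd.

Answer: D E

Derivation:
Old gcd = 6; gcd of others (without N[1]) = 6
New gcd for candidate v: gcd(6, v). Preserves old gcd iff gcd(6, v) = 6.
  Option A: v=52, gcd(6,52)=2 -> changes
  Option B: v=76, gcd(6,76)=2 -> changes
  Option C: v=55, gcd(6,55)=1 -> changes
  Option D: v=72, gcd(6,72)=6 -> preserves
  Option E: v=42, gcd(6,42)=6 -> preserves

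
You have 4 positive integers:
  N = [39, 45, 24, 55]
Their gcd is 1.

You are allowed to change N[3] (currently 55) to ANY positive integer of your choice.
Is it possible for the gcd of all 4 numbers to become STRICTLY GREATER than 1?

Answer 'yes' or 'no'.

Current gcd = 1
gcd of all OTHER numbers (without N[3]=55): gcd([39, 45, 24]) = 3
The new gcd after any change is gcd(3, new_value).
This can be at most 3.
Since 3 > old gcd 1, the gcd CAN increase (e.g., set N[3] = 3).

Answer: yes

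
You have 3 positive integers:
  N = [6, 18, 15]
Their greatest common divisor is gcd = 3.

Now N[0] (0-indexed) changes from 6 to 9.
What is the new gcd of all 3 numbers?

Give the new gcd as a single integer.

Answer: 3

Derivation:
Numbers: [6, 18, 15], gcd = 3
Change: index 0, 6 -> 9
gcd of the OTHER numbers (without index 0): gcd([18, 15]) = 3
New gcd = gcd(g_others, new_val) = gcd(3, 9) = 3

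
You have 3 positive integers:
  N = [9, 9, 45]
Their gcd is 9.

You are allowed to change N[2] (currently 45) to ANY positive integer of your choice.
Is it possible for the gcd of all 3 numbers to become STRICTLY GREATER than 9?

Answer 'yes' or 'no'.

Answer: no

Derivation:
Current gcd = 9
gcd of all OTHER numbers (without N[2]=45): gcd([9, 9]) = 9
The new gcd after any change is gcd(9, new_value).
This can be at most 9.
Since 9 = old gcd 9, the gcd can only stay the same or decrease.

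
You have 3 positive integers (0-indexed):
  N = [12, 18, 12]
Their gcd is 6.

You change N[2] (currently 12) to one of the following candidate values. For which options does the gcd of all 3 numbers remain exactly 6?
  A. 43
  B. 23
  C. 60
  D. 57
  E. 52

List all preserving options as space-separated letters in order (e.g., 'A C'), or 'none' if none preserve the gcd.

Answer: C

Derivation:
Old gcd = 6; gcd of others (without N[2]) = 6
New gcd for candidate v: gcd(6, v). Preserves old gcd iff gcd(6, v) = 6.
  Option A: v=43, gcd(6,43)=1 -> changes
  Option B: v=23, gcd(6,23)=1 -> changes
  Option C: v=60, gcd(6,60)=6 -> preserves
  Option D: v=57, gcd(6,57)=3 -> changes
  Option E: v=52, gcd(6,52)=2 -> changes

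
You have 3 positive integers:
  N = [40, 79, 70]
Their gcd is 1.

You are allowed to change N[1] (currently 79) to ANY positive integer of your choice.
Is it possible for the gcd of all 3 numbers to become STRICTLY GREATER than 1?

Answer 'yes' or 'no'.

Current gcd = 1
gcd of all OTHER numbers (without N[1]=79): gcd([40, 70]) = 10
The new gcd after any change is gcd(10, new_value).
This can be at most 10.
Since 10 > old gcd 1, the gcd CAN increase (e.g., set N[1] = 10).

Answer: yes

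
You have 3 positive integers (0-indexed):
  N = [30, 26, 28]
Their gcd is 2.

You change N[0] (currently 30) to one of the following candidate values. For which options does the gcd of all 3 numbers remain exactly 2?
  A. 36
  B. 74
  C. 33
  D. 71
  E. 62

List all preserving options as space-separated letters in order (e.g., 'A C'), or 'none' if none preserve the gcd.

Old gcd = 2; gcd of others (without N[0]) = 2
New gcd for candidate v: gcd(2, v). Preserves old gcd iff gcd(2, v) = 2.
  Option A: v=36, gcd(2,36)=2 -> preserves
  Option B: v=74, gcd(2,74)=2 -> preserves
  Option C: v=33, gcd(2,33)=1 -> changes
  Option D: v=71, gcd(2,71)=1 -> changes
  Option E: v=62, gcd(2,62)=2 -> preserves

Answer: A B E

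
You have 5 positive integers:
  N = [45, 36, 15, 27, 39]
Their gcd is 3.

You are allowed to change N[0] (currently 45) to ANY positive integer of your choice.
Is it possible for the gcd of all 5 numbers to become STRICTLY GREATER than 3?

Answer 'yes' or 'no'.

Answer: no

Derivation:
Current gcd = 3
gcd of all OTHER numbers (without N[0]=45): gcd([36, 15, 27, 39]) = 3
The new gcd after any change is gcd(3, new_value).
This can be at most 3.
Since 3 = old gcd 3, the gcd can only stay the same or decrease.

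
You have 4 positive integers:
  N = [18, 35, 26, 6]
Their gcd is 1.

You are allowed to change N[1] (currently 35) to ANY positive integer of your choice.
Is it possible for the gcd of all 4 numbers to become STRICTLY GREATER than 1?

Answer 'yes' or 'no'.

Answer: yes

Derivation:
Current gcd = 1
gcd of all OTHER numbers (without N[1]=35): gcd([18, 26, 6]) = 2
The new gcd after any change is gcd(2, new_value).
This can be at most 2.
Since 2 > old gcd 1, the gcd CAN increase (e.g., set N[1] = 2).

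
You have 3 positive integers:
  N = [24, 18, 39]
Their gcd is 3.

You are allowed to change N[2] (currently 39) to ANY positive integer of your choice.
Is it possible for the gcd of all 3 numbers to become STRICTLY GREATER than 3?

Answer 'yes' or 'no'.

Current gcd = 3
gcd of all OTHER numbers (without N[2]=39): gcd([24, 18]) = 6
The new gcd after any change is gcd(6, new_value).
This can be at most 6.
Since 6 > old gcd 3, the gcd CAN increase (e.g., set N[2] = 6).

Answer: yes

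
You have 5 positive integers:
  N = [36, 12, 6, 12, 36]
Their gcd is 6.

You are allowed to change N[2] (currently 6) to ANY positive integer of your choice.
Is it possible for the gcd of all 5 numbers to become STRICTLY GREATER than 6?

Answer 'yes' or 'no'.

Current gcd = 6
gcd of all OTHER numbers (without N[2]=6): gcd([36, 12, 12, 36]) = 12
The new gcd after any change is gcd(12, new_value).
This can be at most 12.
Since 12 > old gcd 6, the gcd CAN increase (e.g., set N[2] = 12).

Answer: yes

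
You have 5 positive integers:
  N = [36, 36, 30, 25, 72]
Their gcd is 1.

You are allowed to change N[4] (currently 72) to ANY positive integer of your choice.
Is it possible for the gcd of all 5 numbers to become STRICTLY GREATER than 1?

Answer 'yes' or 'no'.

Answer: no

Derivation:
Current gcd = 1
gcd of all OTHER numbers (without N[4]=72): gcd([36, 36, 30, 25]) = 1
The new gcd after any change is gcd(1, new_value).
This can be at most 1.
Since 1 = old gcd 1, the gcd can only stay the same or decrease.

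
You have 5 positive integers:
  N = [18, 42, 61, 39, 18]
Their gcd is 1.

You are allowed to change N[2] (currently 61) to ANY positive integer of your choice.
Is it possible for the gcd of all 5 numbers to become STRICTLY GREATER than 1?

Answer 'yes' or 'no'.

Current gcd = 1
gcd of all OTHER numbers (without N[2]=61): gcd([18, 42, 39, 18]) = 3
The new gcd after any change is gcd(3, new_value).
This can be at most 3.
Since 3 > old gcd 1, the gcd CAN increase (e.g., set N[2] = 3).

Answer: yes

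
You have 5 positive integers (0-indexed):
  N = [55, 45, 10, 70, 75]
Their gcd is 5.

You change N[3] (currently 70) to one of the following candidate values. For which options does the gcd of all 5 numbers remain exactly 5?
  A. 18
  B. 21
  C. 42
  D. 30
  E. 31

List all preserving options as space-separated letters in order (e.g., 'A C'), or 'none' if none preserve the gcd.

Old gcd = 5; gcd of others (without N[3]) = 5
New gcd for candidate v: gcd(5, v). Preserves old gcd iff gcd(5, v) = 5.
  Option A: v=18, gcd(5,18)=1 -> changes
  Option B: v=21, gcd(5,21)=1 -> changes
  Option C: v=42, gcd(5,42)=1 -> changes
  Option D: v=30, gcd(5,30)=5 -> preserves
  Option E: v=31, gcd(5,31)=1 -> changes

Answer: D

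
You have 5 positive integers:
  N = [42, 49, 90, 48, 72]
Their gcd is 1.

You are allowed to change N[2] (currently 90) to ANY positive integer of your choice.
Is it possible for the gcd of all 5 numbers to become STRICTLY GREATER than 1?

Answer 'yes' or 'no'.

Answer: no

Derivation:
Current gcd = 1
gcd of all OTHER numbers (without N[2]=90): gcd([42, 49, 48, 72]) = 1
The new gcd after any change is gcd(1, new_value).
This can be at most 1.
Since 1 = old gcd 1, the gcd can only stay the same or decrease.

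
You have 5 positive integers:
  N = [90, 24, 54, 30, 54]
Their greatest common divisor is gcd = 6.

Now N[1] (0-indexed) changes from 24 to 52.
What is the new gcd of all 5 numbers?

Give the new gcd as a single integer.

Numbers: [90, 24, 54, 30, 54], gcd = 6
Change: index 1, 24 -> 52
gcd of the OTHER numbers (without index 1): gcd([90, 54, 30, 54]) = 6
New gcd = gcd(g_others, new_val) = gcd(6, 52) = 2

Answer: 2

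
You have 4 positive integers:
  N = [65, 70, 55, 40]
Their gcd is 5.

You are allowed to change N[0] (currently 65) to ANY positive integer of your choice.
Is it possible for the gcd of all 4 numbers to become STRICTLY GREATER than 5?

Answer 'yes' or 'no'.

Answer: no

Derivation:
Current gcd = 5
gcd of all OTHER numbers (without N[0]=65): gcd([70, 55, 40]) = 5
The new gcd after any change is gcd(5, new_value).
This can be at most 5.
Since 5 = old gcd 5, the gcd can only stay the same or decrease.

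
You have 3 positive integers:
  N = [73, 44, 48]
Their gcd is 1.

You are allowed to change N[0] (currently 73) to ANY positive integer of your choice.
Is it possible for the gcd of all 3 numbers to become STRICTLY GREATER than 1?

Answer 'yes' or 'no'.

Current gcd = 1
gcd of all OTHER numbers (without N[0]=73): gcd([44, 48]) = 4
The new gcd after any change is gcd(4, new_value).
This can be at most 4.
Since 4 > old gcd 1, the gcd CAN increase (e.g., set N[0] = 4).

Answer: yes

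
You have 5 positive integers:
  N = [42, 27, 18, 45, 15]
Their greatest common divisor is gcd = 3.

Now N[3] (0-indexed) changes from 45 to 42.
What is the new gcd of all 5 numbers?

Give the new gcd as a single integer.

Answer: 3

Derivation:
Numbers: [42, 27, 18, 45, 15], gcd = 3
Change: index 3, 45 -> 42
gcd of the OTHER numbers (without index 3): gcd([42, 27, 18, 15]) = 3
New gcd = gcd(g_others, new_val) = gcd(3, 42) = 3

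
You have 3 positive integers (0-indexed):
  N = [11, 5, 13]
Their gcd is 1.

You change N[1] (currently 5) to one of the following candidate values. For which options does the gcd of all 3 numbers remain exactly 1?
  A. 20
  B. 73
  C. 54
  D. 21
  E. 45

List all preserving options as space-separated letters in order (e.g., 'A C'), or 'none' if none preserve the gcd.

Old gcd = 1; gcd of others (without N[1]) = 1
New gcd for candidate v: gcd(1, v). Preserves old gcd iff gcd(1, v) = 1.
  Option A: v=20, gcd(1,20)=1 -> preserves
  Option B: v=73, gcd(1,73)=1 -> preserves
  Option C: v=54, gcd(1,54)=1 -> preserves
  Option D: v=21, gcd(1,21)=1 -> preserves
  Option E: v=45, gcd(1,45)=1 -> preserves

Answer: A B C D E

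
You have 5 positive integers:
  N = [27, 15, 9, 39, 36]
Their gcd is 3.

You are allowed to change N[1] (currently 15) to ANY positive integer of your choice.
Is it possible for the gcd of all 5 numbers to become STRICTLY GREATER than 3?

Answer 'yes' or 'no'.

Current gcd = 3
gcd of all OTHER numbers (without N[1]=15): gcd([27, 9, 39, 36]) = 3
The new gcd after any change is gcd(3, new_value).
This can be at most 3.
Since 3 = old gcd 3, the gcd can only stay the same or decrease.

Answer: no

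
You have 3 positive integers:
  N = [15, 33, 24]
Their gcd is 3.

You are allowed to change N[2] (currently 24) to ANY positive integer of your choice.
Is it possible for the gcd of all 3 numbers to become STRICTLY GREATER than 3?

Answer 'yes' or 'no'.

Answer: no

Derivation:
Current gcd = 3
gcd of all OTHER numbers (without N[2]=24): gcd([15, 33]) = 3
The new gcd after any change is gcd(3, new_value).
This can be at most 3.
Since 3 = old gcd 3, the gcd can only stay the same or decrease.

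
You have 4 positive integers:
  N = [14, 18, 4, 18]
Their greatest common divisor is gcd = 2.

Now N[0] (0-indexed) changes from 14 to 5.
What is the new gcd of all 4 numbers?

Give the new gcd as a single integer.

Answer: 1

Derivation:
Numbers: [14, 18, 4, 18], gcd = 2
Change: index 0, 14 -> 5
gcd of the OTHER numbers (without index 0): gcd([18, 4, 18]) = 2
New gcd = gcd(g_others, new_val) = gcd(2, 5) = 1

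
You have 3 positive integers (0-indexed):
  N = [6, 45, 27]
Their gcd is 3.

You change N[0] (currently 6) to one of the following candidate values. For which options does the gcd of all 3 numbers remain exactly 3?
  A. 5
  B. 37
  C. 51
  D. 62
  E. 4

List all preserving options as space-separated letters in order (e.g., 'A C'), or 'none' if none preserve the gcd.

Old gcd = 3; gcd of others (without N[0]) = 9
New gcd for candidate v: gcd(9, v). Preserves old gcd iff gcd(9, v) = 3.
  Option A: v=5, gcd(9,5)=1 -> changes
  Option B: v=37, gcd(9,37)=1 -> changes
  Option C: v=51, gcd(9,51)=3 -> preserves
  Option D: v=62, gcd(9,62)=1 -> changes
  Option E: v=4, gcd(9,4)=1 -> changes

Answer: C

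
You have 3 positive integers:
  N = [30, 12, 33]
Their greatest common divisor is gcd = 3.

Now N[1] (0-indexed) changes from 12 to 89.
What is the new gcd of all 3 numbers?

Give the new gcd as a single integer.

Numbers: [30, 12, 33], gcd = 3
Change: index 1, 12 -> 89
gcd of the OTHER numbers (without index 1): gcd([30, 33]) = 3
New gcd = gcd(g_others, new_val) = gcd(3, 89) = 1

Answer: 1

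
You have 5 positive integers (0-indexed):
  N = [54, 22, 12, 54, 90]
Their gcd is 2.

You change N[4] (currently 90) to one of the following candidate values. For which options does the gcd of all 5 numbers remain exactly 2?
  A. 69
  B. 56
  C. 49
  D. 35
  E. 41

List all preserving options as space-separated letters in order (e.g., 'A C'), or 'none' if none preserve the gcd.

Old gcd = 2; gcd of others (without N[4]) = 2
New gcd for candidate v: gcd(2, v). Preserves old gcd iff gcd(2, v) = 2.
  Option A: v=69, gcd(2,69)=1 -> changes
  Option B: v=56, gcd(2,56)=2 -> preserves
  Option C: v=49, gcd(2,49)=1 -> changes
  Option D: v=35, gcd(2,35)=1 -> changes
  Option E: v=41, gcd(2,41)=1 -> changes

Answer: B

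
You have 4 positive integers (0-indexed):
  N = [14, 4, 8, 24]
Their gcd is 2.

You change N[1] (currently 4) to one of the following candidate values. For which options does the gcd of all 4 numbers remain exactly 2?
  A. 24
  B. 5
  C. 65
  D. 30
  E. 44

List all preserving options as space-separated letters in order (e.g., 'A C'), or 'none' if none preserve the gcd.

Old gcd = 2; gcd of others (without N[1]) = 2
New gcd for candidate v: gcd(2, v). Preserves old gcd iff gcd(2, v) = 2.
  Option A: v=24, gcd(2,24)=2 -> preserves
  Option B: v=5, gcd(2,5)=1 -> changes
  Option C: v=65, gcd(2,65)=1 -> changes
  Option D: v=30, gcd(2,30)=2 -> preserves
  Option E: v=44, gcd(2,44)=2 -> preserves

Answer: A D E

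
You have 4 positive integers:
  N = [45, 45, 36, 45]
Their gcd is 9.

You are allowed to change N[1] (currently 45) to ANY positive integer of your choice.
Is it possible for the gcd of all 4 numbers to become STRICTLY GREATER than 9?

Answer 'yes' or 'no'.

Answer: no

Derivation:
Current gcd = 9
gcd of all OTHER numbers (without N[1]=45): gcd([45, 36, 45]) = 9
The new gcd after any change is gcd(9, new_value).
This can be at most 9.
Since 9 = old gcd 9, the gcd can only stay the same or decrease.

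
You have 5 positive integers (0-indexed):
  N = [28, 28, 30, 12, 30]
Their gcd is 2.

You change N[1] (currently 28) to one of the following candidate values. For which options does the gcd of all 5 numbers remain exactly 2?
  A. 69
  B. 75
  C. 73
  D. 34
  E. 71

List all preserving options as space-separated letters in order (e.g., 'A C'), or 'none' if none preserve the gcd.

Old gcd = 2; gcd of others (without N[1]) = 2
New gcd for candidate v: gcd(2, v). Preserves old gcd iff gcd(2, v) = 2.
  Option A: v=69, gcd(2,69)=1 -> changes
  Option B: v=75, gcd(2,75)=1 -> changes
  Option C: v=73, gcd(2,73)=1 -> changes
  Option D: v=34, gcd(2,34)=2 -> preserves
  Option E: v=71, gcd(2,71)=1 -> changes

Answer: D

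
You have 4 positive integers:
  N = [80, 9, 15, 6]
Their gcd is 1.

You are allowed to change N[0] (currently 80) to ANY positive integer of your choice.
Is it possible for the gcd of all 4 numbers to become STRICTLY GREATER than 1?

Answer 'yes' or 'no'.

Answer: yes

Derivation:
Current gcd = 1
gcd of all OTHER numbers (without N[0]=80): gcd([9, 15, 6]) = 3
The new gcd after any change is gcd(3, new_value).
This can be at most 3.
Since 3 > old gcd 1, the gcd CAN increase (e.g., set N[0] = 3).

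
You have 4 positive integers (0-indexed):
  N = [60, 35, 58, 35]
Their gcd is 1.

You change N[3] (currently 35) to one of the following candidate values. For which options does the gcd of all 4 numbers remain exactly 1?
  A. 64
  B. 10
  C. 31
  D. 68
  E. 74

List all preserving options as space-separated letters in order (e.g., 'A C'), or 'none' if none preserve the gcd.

Old gcd = 1; gcd of others (without N[3]) = 1
New gcd for candidate v: gcd(1, v). Preserves old gcd iff gcd(1, v) = 1.
  Option A: v=64, gcd(1,64)=1 -> preserves
  Option B: v=10, gcd(1,10)=1 -> preserves
  Option C: v=31, gcd(1,31)=1 -> preserves
  Option D: v=68, gcd(1,68)=1 -> preserves
  Option E: v=74, gcd(1,74)=1 -> preserves

Answer: A B C D E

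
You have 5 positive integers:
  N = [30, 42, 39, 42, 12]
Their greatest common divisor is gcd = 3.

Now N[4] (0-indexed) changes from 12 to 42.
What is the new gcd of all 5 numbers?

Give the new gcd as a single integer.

Answer: 3

Derivation:
Numbers: [30, 42, 39, 42, 12], gcd = 3
Change: index 4, 12 -> 42
gcd of the OTHER numbers (without index 4): gcd([30, 42, 39, 42]) = 3
New gcd = gcd(g_others, new_val) = gcd(3, 42) = 3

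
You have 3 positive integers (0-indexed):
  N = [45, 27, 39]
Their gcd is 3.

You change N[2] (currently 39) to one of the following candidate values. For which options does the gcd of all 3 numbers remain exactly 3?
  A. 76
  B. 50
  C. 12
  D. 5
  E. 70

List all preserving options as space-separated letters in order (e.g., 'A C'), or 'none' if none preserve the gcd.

Answer: C

Derivation:
Old gcd = 3; gcd of others (without N[2]) = 9
New gcd for candidate v: gcd(9, v). Preserves old gcd iff gcd(9, v) = 3.
  Option A: v=76, gcd(9,76)=1 -> changes
  Option B: v=50, gcd(9,50)=1 -> changes
  Option C: v=12, gcd(9,12)=3 -> preserves
  Option D: v=5, gcd(9,5)=1 -> changes
  Option E: v=70, gcd(9,70)=1 -> changes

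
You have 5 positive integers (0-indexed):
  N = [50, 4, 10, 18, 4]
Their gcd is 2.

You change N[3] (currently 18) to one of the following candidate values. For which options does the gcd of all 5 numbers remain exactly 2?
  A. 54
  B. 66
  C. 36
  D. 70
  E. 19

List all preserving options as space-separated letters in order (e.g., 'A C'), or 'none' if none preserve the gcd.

Old gcd = 2; gcd of others (without N[3]) = 2
New gcd for candidate v: gcd(2, v). Preserves old gcd iff gcd(2, v) = 2.
  Option A: v=54, gcd(2,54)=2 -> preserves
  Option B: v=66, gcd(2,66)=2 -> preserves
  Option C: v=36, gcd(2,36)=2 -> preserves
  Option D: v=70, gcd(2,70)=2 -> preserves
  Option E: v=19, gcd(2,19)=1 -> changes

Answer: A B C D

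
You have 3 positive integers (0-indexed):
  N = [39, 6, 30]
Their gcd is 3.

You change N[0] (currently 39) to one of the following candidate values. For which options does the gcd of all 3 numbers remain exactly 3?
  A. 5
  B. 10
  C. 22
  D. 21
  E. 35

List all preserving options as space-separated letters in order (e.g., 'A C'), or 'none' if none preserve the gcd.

Answer: D

Derivation:
Old gcd = 3; gcd of others (without N[0]) = 6
New gcd for candidate v: gcd(6, v). Preserves old gcd iff gcd(6, v) = 3.
  Option A: v=5, gcd(6,5)=1 -> changes
  Option B: v=10, gcd(6,10)=2 -> changes
  Option C: v=22, gcd(6,22)=2 -> changes
  Option D: v=21, gcd(6,21)=3 -> preserves
  Option E: v=35, gcd(6,35)=1 -> changes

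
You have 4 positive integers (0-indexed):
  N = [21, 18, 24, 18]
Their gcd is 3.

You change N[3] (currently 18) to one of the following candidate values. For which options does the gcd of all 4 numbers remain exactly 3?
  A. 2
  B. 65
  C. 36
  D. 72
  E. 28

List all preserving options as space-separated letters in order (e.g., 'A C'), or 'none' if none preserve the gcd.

Answer: C D

Derivation:
Old gcd = 3; gcd of others (without N[3]) = 3
New gcd for candidate v: gcd(3, v). Preserves old gcd iff gcd(3, v) = 3.
  Option A: v=2, gcd(3,2)=1 -> changes
  Option B: v=65, gcd(3,65)=1 -> changes
  Option C: v=36, gcd(3,36)=3 -> preserves
  Option D: v=72, gcd(3,72)=3 -> preserves
  Option E: v=28, gcd(3,28)=1 -> changes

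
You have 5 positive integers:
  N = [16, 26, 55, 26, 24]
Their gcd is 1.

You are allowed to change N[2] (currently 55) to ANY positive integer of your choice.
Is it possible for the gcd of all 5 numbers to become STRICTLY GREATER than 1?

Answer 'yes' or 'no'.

Answer: yes

Derivation:
Current gcd = 1
gcd of all OTHER numbers (without N[2]=55): gcd([16, 26, 26, 24]) = 2
The new gcd after any change is gcd(2, new_value).
This can be at most 2.
Since 2 > old gcd 1, the gcd CAN increase (e.g., set N[2] = 2).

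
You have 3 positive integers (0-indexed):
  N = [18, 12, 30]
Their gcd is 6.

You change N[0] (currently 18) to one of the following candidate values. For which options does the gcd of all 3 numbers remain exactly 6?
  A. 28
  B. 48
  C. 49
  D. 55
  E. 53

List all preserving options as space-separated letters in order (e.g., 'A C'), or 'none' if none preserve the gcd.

Answer: B

Derivation:
Old gcd = 6; gcd of others (without N[0]) = 6
New gcd for candidate v: gcd(6, v). Preserves old gcd iff gcd(6, v) = 6.
  Option A: v=28, gcd(6,28)=2 -> changes
  Option B: v=48, gcd(6,48)=6 -> preserves
  Option C: v=49, gcd(6,49)=1 -> changes
  Option D: v=55, gcd(6,55)=1 -> changes
  Option E: v=53, gcd(6,53)=1 -> changes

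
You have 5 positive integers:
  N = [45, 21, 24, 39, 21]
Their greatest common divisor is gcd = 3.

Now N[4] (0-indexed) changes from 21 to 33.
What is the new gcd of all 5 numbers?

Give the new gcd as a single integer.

Answer: 3

Derivation:
Numbers: [45, 21, 24, 39, 21], gcd = 3
Change: index 4, 21 -> 33
gcd of the OTHER numbers (without index 4): gcd([45, 21, 24, 39]) = 3
New gcd = gcd(g_others, new_val) = gcd(3, 33) = 3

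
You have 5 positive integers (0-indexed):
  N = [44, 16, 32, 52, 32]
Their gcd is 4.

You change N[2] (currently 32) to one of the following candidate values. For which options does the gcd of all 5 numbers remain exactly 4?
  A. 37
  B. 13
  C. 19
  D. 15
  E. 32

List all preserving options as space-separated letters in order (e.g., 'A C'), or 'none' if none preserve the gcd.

Old gcd = 4; gcd of others (without N[2]) = 4
New gcd for candidate v: gcd(4, v). Preserves old gcd iff gcd(4, v) = 4.
  Option A: v=37, gcd(4,37)=1 -> changes
  Option B: v=13, gcd(4,13)=1 -> changes
  Option C: v=19, gcd(4,19)=1 -> changes
  Option D: v=15, gcd(4,15)=1 -> changes
  Option E: v=32, gcd(4,32)=4 -> preserves

Answer: E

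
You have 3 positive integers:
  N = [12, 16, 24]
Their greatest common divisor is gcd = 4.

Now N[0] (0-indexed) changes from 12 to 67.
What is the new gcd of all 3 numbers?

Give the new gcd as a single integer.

Numbers: [12, 16, 24], gcd = 4
Change: index 0, 12 -> 67
gcd of the OTHER numbers (without index 0): gcd([16, 24]) = 8
New gcd = gcd(g_others, new_val) = gcd(8, 67) = 1

Answer: 1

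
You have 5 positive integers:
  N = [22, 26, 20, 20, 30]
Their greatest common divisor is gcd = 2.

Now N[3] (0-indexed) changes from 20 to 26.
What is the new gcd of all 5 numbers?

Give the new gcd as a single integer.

Numbers: [22, 26, 20, 20, 30], gcd = 2
Change: index 3, 20 -> 26
gcd of the OTHER numbers (without index 3): gcd([22, 26, 20, 30]) = 2
New gcd = gcd(g_others, new_val) = gcd(2, 26) = 2

Answer: 2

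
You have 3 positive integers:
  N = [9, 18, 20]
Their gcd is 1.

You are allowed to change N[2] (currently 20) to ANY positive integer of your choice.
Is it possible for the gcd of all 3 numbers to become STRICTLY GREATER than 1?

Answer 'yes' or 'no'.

Answer: yes

Derivation:
Current gcd = 1
gcd of all OTHER numbers (without N[2]=20): gcd([9, 18]) = 9
The new gcd after any change is gcd(9, new_value).
This can be at most 9.
Since 9 > old gcd 1, the gcd CAN increase (e.g., set N[2] = 9).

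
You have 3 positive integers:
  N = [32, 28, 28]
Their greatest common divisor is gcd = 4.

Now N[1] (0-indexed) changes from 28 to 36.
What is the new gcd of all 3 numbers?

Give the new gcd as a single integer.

Numbers: [32, 28, 28], gcd = 4
Change: index 1, 28 -> 36
gcd of the OTHER numbers (without index 1): gcd([32, 28]) = 4
New gcd = gcd(g_others, new_val) = gcd(4, 36) = 4

Answer: 4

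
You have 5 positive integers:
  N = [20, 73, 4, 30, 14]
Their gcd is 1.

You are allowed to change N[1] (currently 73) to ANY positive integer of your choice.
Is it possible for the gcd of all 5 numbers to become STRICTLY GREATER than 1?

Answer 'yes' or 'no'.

Answer: yes

Derivation:
Current gcd = 1
gcd of all OTHER numbers (without N[1]=73): gcd([20, 4, 30, 14]) = 2
The new gcd after any change is gcd(2, new_value).
This can be at most 2.
Since 2 > old gcd 1, the gcd CAN increase (e.g., set N[1] = 2).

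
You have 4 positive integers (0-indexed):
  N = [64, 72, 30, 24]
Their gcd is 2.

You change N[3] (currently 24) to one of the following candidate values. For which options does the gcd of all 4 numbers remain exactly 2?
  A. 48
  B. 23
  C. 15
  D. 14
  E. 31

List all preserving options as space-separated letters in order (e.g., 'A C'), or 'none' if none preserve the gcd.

Old gcd = 2; gcd of others (without N[3]) = 2
New gcd for candidate v: gcd(2, v). Preserves old gcd iff gcd(2, v) = 2.
  Option A: v=48, gcd(2,48)=2 -> preserves
  Option B: v=23, gcd(2,23)=1 -> changes
  Option C: v=15, gcd(2,15)=1 -> changes
  Option D: v=14, gcd(2,14)=2 -> preserves
  Option E: v=31, gcd(2,31)=1 -> changes

Answer: A D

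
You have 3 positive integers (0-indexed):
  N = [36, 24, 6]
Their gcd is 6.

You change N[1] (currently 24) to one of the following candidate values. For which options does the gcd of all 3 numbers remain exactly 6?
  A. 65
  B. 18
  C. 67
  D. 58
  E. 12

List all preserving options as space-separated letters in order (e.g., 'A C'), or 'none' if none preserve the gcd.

Answer: B E

Derivation:
Old gcd = 6; gcd of others (without N[1]) = 6
New gcd for candidate v: gcd(6, v). Preserves old gcd iff gcd(6, v) = 6.
  Option A: v=65, gcd(6,65)=1 -> changes
  Option B: v=18, gcd(6,18)=6 -> preserves
  Option C: v=67, gcd(6,67)=1 -> changes
  Option D: v=58, gcd(6,58)=2 -> changes
  Option E: v=12, gcd(6,12)=6 -> preserves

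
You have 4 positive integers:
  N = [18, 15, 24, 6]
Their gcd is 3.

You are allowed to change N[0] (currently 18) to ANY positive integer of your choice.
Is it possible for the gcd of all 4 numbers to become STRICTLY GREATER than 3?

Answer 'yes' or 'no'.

Answer: no

Derivation:
Current gcd = 3
gcd of all OTHER numbers (without N[0]=18): gcd([15, 24, 6]) = 3
The new gcd after any change is gcd(3, new_value).
This can be at most 3.
Since 3 = old gcd 3, the gcd can only stay the same or decrease.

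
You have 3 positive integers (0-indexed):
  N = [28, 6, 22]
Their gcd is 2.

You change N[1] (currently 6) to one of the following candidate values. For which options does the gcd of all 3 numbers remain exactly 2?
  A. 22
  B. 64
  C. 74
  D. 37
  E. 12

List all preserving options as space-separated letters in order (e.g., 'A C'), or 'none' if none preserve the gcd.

Answer: A B C E

Derivation:
Old gcd = 2; gcd of others (without N[1]) = 2
New gcd for candidate v: gcd(2, v). Preserves old gcd iff gcd(2, v) = 2.
  Option A: v=22, gcd(2,22)=2 -> preserves
  Option B: v=64, gcd(2,64)=2 -> preserves
  Option C: v=74, gcd(2,74)=2 -> preserves
  Option D: v=37, gcd(2,37)=1 -> changes
  Option E: v=12, gcd(2,12)=2 -> preserves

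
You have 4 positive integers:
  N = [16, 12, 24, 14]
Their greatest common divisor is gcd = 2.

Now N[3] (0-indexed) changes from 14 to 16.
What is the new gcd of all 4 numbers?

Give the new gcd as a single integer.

Numbers: [16, 12, 24, 14], gcd = 2
Change: index 3, 14 -> 16
gcd of the OTHER numbers (without index 3): gcd([16, 12, 24]) = 4
New gcd = gcd(g_others, new_val) = gcd(4, 16) = 4

Answer: 4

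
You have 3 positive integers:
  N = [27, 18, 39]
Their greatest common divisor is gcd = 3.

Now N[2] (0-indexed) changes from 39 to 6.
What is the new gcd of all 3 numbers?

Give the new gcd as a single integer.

Answer: 3

Derivation:
Numbers: [27, 18, 39], gcd = 3
Change: index 2, 39 -> 6
gcd of the OTHER numbers (without index 2): gcd([27, 18]) = 9
New gcd = gcd(g_others, new_val) = gcd(9, 6) = 3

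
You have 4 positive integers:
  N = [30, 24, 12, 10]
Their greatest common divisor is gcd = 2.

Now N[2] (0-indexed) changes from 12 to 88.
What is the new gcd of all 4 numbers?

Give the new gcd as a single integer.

Answer: 2

Derivation:
Numbers: [30, 24, 12, 10], gcd = 2
Change: index 2, 12 -> 88
gcd of the OTHER numbers (without index 2): gcd([30, 24, 10]) = 2
New gcd = gcd(g_others, new_val) = gcd(2, 88) = 2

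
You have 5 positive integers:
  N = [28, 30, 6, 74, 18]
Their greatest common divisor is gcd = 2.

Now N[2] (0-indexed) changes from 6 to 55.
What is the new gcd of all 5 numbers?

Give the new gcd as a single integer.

Answer: 1

Derivation:
Numbers: [28, 30, 6, 74, 18], gcd = 2
Change: index 2, 6 -> 55
gcd of the OTHER numbers (without index 2): gcd([28, 30, 74, 18]) = 2
New gcd = gcd(g_others, new_val) = gcd(2, 55) = 1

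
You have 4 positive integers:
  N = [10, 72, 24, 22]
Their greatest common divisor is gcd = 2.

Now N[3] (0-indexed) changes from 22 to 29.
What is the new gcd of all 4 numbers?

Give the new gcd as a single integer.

Numbers: [10, 72, 24, 22], gcd = 2
Change: index 3, 22 -> 29
gcd of the OTHER numbers (without index 3): gcd([10, 72, 24]) = 2
New gcd = gcd(g_others, new_val) = gcd(2, 29) = 1

Answer: 1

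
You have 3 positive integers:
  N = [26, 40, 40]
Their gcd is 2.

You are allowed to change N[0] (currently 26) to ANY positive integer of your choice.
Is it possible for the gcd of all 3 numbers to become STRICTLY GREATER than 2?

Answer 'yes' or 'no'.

Current gcd = 2
gcd of all OTHER numbers (without N[0]=26): gcd([40, 40]) = 40
The new gcd after any change is gcd(40, new_value).
This can be at most 40.
Since 40 > old gcd 2, the gcd CAN increase (e.g., set N[0] = 40).

Answer: yes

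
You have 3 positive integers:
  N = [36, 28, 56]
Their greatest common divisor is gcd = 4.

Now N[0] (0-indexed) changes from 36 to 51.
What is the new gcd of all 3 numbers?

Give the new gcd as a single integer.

Answer: 1

Derivation:
Numbers: [36, 28, 56], gcd = 4
Change: index 0, 36 -> 51
gcd of the OTHER numbers (without index 0): gcd([28, 56]) = 28
New gcd = gcd(g_others, new_val) = gcd(28, 51) = 1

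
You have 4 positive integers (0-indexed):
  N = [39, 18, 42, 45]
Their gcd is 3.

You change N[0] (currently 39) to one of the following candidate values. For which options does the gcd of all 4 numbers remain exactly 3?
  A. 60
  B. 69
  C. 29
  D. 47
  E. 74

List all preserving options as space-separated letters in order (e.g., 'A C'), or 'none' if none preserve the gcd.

Answer: A B

Derivation:
Old gcd = 3; gcd of others (without N[0]) = 3
New gcd for candidate v: gcd(3, v). Preserves old gcd iff gcd(3, v) = 3.
  Option A: v=60, gcd(3,60)=3 -> preserves
  Option B: v=69, gcd(3,69)=3 -> preserves
  Option C: v=29, gcd(3,29)=1 -> changes
  Option D: v=47, gcd(3,47)=1 -> changes
  Option E: v=74, gcd(3,74)=1 -> changes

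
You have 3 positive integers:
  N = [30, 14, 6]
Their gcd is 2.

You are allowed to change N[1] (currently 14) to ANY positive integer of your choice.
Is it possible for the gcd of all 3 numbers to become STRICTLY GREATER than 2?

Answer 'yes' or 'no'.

Answer: yes

Derivation:
Current gcd = 2
gcd of all OTHER numbers (without N[1]=14): gcd([30, 6]) = 6
The new gcd after any change is gcd(6, new_value).
This can be at most 6.
Since 6 > old gcd 2, the gcd CAN increase (e.g., set N[1] = 6).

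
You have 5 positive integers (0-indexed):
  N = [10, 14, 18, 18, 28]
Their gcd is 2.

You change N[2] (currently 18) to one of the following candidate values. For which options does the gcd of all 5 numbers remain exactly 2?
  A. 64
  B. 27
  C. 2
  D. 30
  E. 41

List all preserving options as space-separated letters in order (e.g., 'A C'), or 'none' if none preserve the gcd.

Old gcd = 2; gcd of others (without N[2]) = 2
New gcd for candidate v: gcd(2, v). Preserves old gcd iff gcd(2, v) = 2.
  Option A: v=64, gcd(2,64)=2 -> preserves
  Option B: v=27, gcd(2,27)=1 -> changes
  Option C: v=2, gcd(2,2)=2 -> preserves
  Option D: v=30, gcd(2,30)=2 -> preserves
  Option E: v=41, gcd(2,41)=1 -> changes

Answer: A C D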